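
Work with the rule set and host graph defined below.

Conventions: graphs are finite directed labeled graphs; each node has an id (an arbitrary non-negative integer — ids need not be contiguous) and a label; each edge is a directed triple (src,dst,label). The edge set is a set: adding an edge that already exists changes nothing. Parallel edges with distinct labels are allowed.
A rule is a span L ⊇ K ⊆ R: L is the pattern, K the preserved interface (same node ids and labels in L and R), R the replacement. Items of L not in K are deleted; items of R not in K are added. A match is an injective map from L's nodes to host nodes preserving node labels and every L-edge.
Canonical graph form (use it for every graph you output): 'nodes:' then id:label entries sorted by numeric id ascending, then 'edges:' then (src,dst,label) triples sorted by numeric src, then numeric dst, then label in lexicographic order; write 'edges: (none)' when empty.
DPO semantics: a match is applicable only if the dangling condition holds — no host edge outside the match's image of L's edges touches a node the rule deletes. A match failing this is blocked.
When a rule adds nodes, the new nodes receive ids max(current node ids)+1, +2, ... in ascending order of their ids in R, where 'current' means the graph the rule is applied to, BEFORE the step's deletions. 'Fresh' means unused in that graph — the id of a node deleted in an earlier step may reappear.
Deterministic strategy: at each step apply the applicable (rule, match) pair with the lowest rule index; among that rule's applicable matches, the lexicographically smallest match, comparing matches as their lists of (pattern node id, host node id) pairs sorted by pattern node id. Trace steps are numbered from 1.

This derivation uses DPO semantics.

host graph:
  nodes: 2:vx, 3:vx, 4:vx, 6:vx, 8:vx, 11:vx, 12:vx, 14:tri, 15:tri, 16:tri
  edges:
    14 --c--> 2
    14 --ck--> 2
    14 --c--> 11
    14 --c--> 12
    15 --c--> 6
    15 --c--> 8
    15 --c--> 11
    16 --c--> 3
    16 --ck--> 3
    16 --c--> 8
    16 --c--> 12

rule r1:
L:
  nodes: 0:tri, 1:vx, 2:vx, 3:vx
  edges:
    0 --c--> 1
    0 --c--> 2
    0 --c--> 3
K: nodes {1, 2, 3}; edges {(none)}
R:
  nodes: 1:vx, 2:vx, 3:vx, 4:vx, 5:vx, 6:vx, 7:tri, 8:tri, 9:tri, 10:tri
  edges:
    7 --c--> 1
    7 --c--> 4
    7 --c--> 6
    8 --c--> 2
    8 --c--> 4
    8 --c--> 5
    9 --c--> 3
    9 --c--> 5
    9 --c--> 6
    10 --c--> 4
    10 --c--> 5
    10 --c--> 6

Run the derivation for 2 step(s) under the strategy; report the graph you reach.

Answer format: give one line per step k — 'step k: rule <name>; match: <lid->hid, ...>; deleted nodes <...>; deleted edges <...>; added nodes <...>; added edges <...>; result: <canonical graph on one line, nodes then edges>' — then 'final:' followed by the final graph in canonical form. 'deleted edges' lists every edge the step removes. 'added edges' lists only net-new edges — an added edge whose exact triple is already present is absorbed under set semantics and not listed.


step 1: rule r1; match: 0->15, 1->6, 2->8, 3->11; deleted nodes 15; deleted edges (15,6,c); (15,8,c); (15,11,c); added nodes 17, 18, 19, 20, 21, 22, 23; added edges (20,6,c); (20,17,c); (20,19,c); (21,8,c); (21,17,c); (21,18,c); (22,11,c); (22,18,c); (22,19,c); (23,17,c); (23,18,c); (23,19,c); result: nodes: 2:vx, 3:vx, 4:vx, 6:vx, 8:vx, 11:vx, 12:vx, 14:tri, 16:tri, 17:vx, 18:vx, 19:vx, 20:tri, 21:tri, 22:tri, 23:tri edges: (14,2,c); (14,2,ck); (14,11,c); (14,12,c); (16,3,c); (16,3,ck); (16,8,c); (16,12,c); (20,6,c); (20,17,c); (20,19,c); (21,8,c); (21,17,c); (21,18,c); (22,11,c); (22,18,c); (22,19,c); (23,17,c); (23,18,c); (23,19,c)
step 2: rule r1; match: 0->20, 1->6, 2->17, 3->19; deleted nodes 20; deleted edges (20,6,c); (20,17,c); (20,19,c); added nodes 24, 25, 26, 27, 28, 29, 30; added edges (27,6,c); (27,24,c); (27,26,c); (28,17,c); (28,24,c); (28,25,c); (29,19,c); (29,25,c); (29,26,c); (30,24,c); (30,25,c); (30,26,c); result: nodes: 2:vx, 3:vx, 4:vx, 6:vx, 8:vx, 11:vx, 12:vx, 14:tri, 16:tri, 17:vx, 18:vx, 19:vx, 21:tri, 22:tri, 23:tri, 24:vx, 25:vx, 26:vx, 27:tri, 28:tri, 29:tri, 30:tri edges: (14,2,c); (14,2,ck); (14,11,c); (14,12,c); (16,3,c); (16,3,ck); (16,8,c); (16,12,c); (21,8,c); (21,17,c); (21,18,c); (22,11,c); (22,18,c); (22,19,c); (23,17,c); (23,18,c); (23,19,c); (27,6,c); (27,24,c); (27,26,c); (28,17,c); (28,24,c); (28,25,c); (29,19,c); (29,25,c); (29,26,c); (30,24,c); (30,25,c); (30,26,c)
final:
nodes: 2:vx, 3:vx, 4:vx, 6:vx, 8:vx, 11:vx, 12:vx, 14:tri, 16:tri, 17:vx, 18:vx, 19:vx, 21:tri, 22:tri, 23:tri, 24:vx, 25:vx, 26:vx, 27:tri, 28:tri, 29:tri, 30:tri
edges: (14,2,c); (14,2,ck); (14,11,c); (14,12,c); (16,3,c); (16,3,ck); (16,8,c); (16,12,c); (21,8,c); (21,17,c); (21,18,c); (22,11,c); (22,18,c); (22,19,c); (23,17,c); (23,18,c); (23,19,c); (27,6,c); (27,24,c); (27,26,c); (28,17,c); (28,24,c); (28,25,c); (29,19,c); (29,25,c); (29,26,c); (30,24,c); (30,25,c); (30,26,c)


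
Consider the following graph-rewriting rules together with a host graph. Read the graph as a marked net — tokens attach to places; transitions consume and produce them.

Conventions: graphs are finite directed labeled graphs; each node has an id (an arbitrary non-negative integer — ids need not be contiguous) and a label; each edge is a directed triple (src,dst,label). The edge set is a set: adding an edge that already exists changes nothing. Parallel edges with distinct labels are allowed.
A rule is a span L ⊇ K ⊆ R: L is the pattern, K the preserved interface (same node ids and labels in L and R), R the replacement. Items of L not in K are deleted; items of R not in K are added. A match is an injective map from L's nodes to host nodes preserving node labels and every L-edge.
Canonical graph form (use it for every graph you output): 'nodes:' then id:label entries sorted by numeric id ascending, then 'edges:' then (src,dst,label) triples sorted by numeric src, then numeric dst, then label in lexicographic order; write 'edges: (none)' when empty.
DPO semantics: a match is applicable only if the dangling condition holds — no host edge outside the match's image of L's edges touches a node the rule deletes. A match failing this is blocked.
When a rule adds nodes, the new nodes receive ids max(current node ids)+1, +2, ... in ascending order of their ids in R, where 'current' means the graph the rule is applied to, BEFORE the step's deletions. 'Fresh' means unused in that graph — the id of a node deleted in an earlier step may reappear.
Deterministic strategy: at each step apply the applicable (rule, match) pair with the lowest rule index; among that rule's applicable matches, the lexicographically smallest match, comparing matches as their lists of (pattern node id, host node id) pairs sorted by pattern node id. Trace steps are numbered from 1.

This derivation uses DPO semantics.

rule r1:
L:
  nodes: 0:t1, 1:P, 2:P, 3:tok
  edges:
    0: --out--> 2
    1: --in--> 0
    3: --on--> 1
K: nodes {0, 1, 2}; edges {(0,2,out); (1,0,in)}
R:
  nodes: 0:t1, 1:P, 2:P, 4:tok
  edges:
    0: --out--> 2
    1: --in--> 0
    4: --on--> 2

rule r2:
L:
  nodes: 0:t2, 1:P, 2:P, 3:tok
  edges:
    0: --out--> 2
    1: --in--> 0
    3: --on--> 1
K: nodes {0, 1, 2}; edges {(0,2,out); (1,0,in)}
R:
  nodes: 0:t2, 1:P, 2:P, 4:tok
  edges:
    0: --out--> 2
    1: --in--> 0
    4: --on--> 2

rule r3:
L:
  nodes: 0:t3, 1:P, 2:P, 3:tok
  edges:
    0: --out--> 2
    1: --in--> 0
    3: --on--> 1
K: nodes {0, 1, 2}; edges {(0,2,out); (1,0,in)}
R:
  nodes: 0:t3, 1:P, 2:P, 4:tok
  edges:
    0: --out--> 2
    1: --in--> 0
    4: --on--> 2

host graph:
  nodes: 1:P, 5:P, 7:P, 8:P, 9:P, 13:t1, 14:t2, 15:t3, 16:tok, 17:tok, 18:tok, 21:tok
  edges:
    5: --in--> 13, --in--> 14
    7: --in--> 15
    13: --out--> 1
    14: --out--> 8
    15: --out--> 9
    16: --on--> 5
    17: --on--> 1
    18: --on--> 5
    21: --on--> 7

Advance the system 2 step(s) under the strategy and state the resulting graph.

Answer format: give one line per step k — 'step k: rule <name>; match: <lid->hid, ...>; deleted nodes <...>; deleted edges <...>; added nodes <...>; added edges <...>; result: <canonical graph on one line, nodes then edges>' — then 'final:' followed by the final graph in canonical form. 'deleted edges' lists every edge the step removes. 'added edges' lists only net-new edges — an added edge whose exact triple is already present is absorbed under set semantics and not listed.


step 1: rule r1; match: 0->13, 1->5, 2->1, 3->16; deleted nodes 16; deleted edges (16,5,on); added nodes 22; added edges (22,1,on); result: nodes: 1:P, 5:P, 7:P, 8:P, 9:P, 13:t1, 14:t2, 15:t3, 17:tok, 18:tok, 21:tok, 22:tok edges: (5,13,in); (5,14,in); (7,15,in); (13,1,out); (14,8,out); (15,9,out); (17,1,on); (18,5,on); (21,7,on); (22,1,on)
step 2: rule r1; match: 0->13, 1->5, 2->1, 3->18; deleted nodes 18; deleted edges (18,5,on); added nodes 23; added edges (23,1,on); result: nodes: 1:P, 5:P, 7:P, 8:P, 9:P, 13:t1, 14:t2, 15:t3, 17:tok, 21:tok, 22:tok, 23:tok edges: (5,13,in); (5,14,in); (7,15,in); (13,1,out); (14,8,out); (15,9,out); (17,1,on); (21,7,on); (22,1,on); (23,1,on)
final:
nodes: 1:P, 5:P, 7:P, 8:P, 9:P, 13:t1, 14:t2, 15:t3, 17:tok, 21:tok, 22:tok, 23:tok
edges: (5,13,in); (5,14,in); (7,15,in); (13,1,out); (14,8,out); (15,9,out); (17,1,on); (21,7,on); (22,1,on); (23,1,on)


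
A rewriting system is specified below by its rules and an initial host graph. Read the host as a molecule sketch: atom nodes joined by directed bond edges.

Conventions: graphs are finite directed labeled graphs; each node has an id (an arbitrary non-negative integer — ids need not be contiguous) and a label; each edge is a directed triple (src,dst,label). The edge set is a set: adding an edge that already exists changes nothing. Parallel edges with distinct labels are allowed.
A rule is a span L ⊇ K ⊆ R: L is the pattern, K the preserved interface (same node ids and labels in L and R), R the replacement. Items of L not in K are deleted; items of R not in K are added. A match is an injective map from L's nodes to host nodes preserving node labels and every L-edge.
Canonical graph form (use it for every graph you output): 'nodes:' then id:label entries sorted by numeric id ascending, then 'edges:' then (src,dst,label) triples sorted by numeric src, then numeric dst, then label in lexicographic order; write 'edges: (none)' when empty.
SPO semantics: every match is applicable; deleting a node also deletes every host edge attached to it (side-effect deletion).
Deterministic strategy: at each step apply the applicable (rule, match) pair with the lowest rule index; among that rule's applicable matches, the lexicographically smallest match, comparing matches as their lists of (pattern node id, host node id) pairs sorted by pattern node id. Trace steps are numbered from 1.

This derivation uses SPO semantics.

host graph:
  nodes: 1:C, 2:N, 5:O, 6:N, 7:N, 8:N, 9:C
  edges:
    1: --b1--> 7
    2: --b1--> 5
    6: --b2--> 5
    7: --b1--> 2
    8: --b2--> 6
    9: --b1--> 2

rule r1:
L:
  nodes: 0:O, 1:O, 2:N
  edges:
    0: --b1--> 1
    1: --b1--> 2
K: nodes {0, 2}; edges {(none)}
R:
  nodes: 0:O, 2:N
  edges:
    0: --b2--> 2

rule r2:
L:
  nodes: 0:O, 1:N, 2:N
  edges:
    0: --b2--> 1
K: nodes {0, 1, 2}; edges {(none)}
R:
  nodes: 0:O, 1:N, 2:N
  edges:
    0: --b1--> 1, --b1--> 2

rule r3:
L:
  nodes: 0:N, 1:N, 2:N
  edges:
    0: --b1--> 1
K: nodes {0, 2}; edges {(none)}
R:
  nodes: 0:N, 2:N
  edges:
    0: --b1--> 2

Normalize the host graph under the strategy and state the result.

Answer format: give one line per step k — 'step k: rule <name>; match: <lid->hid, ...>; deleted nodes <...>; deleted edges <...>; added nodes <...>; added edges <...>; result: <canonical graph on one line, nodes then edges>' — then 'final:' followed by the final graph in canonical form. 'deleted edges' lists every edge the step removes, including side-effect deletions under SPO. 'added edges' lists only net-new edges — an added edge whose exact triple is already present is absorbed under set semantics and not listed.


step 1: rule r3; match: 0->7, 1->2, 2->6; deleted nodes 2; deleted edges (2,5,b1); (7,2,b1); (9,2,b1); added nodes (none); added edges (7,6,b1); result: nodes: 1:C, 5:O, 6:N, 7:N, 8:N, 9:C edges: (1,7,b1); (6,5,b2); (7,6,b1); (8,6,b2)
step 2: rule r3; match: 0->7, 1->6, 2->8; deleted nodes 6; deleted edges (6,5,b2); (7,6,b1); (8,6,b2); added nodes (none); added edges (7,8,b1); result: nodes: 1:C, 5:O, 7:N, 8:N, 9:C edges: (1,7,b1); (7,8,b1)
final:
nodes: 1:C, 5:O, 7:N, 8:N, 9:C
edges: (1,7,b1); (7,8,b1)


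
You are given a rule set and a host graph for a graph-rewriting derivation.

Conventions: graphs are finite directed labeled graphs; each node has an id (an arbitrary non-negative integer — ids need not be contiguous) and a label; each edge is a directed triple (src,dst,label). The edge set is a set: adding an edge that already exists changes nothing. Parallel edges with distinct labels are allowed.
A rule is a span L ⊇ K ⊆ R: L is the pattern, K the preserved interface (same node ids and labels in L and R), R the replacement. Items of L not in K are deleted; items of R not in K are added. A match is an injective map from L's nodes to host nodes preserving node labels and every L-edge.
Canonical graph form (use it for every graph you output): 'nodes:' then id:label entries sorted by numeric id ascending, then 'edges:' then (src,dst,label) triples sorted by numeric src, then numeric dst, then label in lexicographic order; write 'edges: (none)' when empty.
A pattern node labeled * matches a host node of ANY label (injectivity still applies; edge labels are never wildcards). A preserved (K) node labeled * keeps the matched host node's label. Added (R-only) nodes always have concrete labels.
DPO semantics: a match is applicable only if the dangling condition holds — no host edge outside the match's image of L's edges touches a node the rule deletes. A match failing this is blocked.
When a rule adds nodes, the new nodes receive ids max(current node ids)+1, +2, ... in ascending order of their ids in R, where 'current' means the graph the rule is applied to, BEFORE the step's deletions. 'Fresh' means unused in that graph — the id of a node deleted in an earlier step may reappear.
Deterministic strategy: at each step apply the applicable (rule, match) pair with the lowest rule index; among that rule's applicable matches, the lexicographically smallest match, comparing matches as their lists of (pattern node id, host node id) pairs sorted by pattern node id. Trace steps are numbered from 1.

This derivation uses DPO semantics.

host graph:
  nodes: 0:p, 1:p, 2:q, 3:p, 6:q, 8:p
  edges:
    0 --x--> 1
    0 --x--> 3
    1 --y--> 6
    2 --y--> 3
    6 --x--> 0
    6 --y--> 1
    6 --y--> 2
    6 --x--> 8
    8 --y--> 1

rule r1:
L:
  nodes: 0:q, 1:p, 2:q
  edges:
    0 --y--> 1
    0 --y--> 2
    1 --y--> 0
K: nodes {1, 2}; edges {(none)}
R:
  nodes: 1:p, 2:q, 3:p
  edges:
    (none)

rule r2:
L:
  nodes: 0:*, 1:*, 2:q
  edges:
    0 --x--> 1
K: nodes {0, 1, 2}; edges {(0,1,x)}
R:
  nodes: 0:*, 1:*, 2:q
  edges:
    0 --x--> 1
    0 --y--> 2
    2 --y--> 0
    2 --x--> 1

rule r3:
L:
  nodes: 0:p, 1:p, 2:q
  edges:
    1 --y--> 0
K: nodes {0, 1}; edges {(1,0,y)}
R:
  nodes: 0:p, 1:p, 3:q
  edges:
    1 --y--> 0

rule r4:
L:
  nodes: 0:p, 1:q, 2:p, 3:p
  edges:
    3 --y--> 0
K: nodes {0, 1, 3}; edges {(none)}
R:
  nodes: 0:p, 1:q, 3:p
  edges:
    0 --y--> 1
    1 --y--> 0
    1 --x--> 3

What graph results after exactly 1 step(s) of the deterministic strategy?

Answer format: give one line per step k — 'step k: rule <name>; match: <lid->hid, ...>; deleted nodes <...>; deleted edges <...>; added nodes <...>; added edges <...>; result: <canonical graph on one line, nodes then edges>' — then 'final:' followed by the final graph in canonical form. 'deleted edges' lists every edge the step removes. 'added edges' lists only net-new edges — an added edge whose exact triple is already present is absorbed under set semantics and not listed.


step 1: rule r2; match: 0->0, 1->1, 2->2; deleted nodes (none); deleted edges (none); added nodes (none); added edges (0,2,y); (2,0,y); (2,1,x); result: nodes: 0:p, 1:p, 2:q, 3:p, 6:q, 8:p edges: (0,1,x); (0,2,y); (0,3,x); (1,6,y); (2,0,y); (2,1,x); (2,3,y); (6,0,x); (6,1,y); (6,2,y); (6,8,x); (8,1,y)
final:
nodes: 0:p, 1:p, 2:q, 3:p, 6:q, 8:p
edges: (0,1,x); (0,2,y); (0,3,x); (1,6,y); (2,0,y); (2,1,x); (2,3,y); (6,0,x); (6,1,y); (6,2,y); (6,8,x); (8,1,y)


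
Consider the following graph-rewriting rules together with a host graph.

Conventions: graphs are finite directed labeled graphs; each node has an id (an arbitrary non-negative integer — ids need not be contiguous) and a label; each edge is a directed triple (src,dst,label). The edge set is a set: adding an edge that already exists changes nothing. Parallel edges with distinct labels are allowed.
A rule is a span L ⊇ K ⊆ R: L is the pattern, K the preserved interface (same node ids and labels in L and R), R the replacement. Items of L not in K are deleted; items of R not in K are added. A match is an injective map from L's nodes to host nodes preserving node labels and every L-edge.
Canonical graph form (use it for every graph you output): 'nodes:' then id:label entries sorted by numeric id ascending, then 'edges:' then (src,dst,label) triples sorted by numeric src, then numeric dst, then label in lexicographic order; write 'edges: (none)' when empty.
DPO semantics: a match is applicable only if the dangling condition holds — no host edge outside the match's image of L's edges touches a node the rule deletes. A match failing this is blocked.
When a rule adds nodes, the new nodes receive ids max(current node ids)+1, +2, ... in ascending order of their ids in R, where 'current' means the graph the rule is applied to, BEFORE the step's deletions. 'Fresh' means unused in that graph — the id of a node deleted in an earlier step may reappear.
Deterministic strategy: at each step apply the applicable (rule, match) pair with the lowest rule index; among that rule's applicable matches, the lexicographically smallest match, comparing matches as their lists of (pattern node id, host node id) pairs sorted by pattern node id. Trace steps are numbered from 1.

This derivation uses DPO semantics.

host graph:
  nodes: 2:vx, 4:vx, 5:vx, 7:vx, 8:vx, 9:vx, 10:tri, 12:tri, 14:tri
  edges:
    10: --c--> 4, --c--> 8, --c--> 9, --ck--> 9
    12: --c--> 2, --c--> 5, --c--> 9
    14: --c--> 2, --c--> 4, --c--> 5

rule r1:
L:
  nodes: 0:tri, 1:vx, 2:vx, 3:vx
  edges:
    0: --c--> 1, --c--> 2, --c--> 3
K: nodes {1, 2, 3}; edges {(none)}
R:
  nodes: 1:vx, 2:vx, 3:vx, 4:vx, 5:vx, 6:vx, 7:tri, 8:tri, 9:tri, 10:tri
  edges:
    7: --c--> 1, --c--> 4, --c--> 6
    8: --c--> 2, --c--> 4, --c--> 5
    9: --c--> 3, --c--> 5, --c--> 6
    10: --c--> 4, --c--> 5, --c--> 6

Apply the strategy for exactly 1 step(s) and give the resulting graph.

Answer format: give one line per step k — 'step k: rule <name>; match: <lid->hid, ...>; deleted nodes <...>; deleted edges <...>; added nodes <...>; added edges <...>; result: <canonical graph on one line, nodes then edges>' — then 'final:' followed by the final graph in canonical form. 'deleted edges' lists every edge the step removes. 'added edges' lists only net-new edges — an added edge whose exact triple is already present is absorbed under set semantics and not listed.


step 1: rule r1; match: 0->12, 1->2, 2->5, 3->9; deleted nodes 12; deleted edges (12,2,c); (12,5,c); (12,9,c); added nodes 15, 16, 17, 18, 19, 20, 21; added edges (18,2,c); (18,15,c); (18,17,c); (19,5,c); (19,15,c); (19,16,c); (20,9,c); (20,16,c); (20,17,c); (21,15,c); (21,16,c); (21,17,c); result: nodes: 2:vx, 4:vx, 5:vx, 7:vx, 8:vx, 9:vx, 10:tri, 14:tri, 15:vx, 16:vx, 17:vx, 18:tri, 19:tri, 20:tri, 21:tri edges: (10,4,c); (10,8,c); (10,9,c); (10,9,ck); (14,2,c); (14,4,c); (14,5,c); (18,2,c); (18,15,c); (18,17,c); (19,5,c); (19,15,c); (19,16,c); (20,9,c); (20,16,c); (20,17,c); (21,15,c); (21,16,c); (21,17,c)
final:
nodes: 2:vx, 4:vx, 5:vx, 7:vx, 8:vx, 9:vx, 10:tri, 14:tri, 15:vx, 16:vx, 17:vx, 18:tri, 19:tri, 20:tri, 21:tri
edges: (10,4,c); (10,8,c); (10,9,c); (10,9,ck); (14,2,c); (14,4,c); (14,5,c); (18,2,c); (18,15,c); (18,17,c); (19,5,c); (19,15,c); (19,16,c); (20,9,c); (20,16,c); (20,17,c); (21,15,c); (21,16,c); (21,17,c)


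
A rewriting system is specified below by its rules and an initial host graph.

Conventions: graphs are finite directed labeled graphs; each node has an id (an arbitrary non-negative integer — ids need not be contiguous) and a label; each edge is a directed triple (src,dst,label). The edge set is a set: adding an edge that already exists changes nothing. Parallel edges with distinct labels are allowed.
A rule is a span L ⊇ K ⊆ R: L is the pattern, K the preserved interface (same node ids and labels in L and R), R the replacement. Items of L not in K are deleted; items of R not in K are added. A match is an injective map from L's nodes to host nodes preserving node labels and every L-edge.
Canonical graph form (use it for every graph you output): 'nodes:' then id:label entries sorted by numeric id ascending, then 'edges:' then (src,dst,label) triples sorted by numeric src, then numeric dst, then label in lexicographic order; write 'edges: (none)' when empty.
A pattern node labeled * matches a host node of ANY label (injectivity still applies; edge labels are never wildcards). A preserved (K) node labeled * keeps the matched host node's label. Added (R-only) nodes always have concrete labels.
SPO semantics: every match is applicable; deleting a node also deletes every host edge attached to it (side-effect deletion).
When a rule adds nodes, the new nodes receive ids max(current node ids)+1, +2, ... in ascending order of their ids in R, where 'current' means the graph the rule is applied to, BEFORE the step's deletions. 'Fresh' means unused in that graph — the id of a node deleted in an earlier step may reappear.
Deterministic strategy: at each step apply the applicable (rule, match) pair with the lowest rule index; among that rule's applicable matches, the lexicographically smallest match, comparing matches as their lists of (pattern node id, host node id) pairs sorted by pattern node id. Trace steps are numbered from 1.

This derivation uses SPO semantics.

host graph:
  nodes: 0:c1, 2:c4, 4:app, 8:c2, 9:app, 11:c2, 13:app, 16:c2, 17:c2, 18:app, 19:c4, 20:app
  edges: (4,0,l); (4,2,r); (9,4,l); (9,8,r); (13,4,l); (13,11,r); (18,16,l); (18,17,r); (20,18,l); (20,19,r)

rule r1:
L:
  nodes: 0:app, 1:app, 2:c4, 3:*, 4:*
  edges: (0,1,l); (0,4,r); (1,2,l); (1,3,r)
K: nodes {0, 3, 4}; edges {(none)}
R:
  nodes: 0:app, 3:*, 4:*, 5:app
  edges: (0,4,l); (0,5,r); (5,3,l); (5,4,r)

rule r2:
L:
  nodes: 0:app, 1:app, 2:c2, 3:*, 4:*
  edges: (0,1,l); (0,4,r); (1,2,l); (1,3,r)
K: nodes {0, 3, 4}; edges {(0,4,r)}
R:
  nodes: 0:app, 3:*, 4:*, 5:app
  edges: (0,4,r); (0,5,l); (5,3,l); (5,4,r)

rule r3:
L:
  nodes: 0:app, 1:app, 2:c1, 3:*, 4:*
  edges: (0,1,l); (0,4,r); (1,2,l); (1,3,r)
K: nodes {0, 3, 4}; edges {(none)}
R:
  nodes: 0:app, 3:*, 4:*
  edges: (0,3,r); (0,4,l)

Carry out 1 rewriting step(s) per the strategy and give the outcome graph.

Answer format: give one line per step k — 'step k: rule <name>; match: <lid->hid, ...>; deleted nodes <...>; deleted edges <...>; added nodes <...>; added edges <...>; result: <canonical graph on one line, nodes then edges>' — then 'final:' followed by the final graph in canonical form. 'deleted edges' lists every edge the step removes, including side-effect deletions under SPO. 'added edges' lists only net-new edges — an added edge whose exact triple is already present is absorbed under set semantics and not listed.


step 1: rule r2; match: 0->20, 1->18, 2->16, 3->17, 4->19; deleted nodes 16, 18; deleted edges (18,16,l); (18,17,r); (20,18,l); added nodes 21; added edges (20,21,l); (21,17,l); (21,19,r); result: nodes: 0:c1, 2:c4, 4:app, 8:c2, 9:app, 11:c2, 13:app, 17:c2, 19:c4, 20:app, 21:app edges: (4,0,l); (4,2,r); (9,4,l); (9,8,r); (13,4,l); (13,11,r); (20,19,r); (20,21,l); (21,17,l); (21,19,r)
final:
nodes: 0:c1, 2:c4, 4:app, 8:c2, 9:app, 11:c2, 13:app, 17:c2, 19:c4, 20:app, 21:app
edges: (4,0,l); (4,2,r); (9,4,l); (9,8,r); (13,4,l); (13,11,r); (20,19,r); (20,21,l); (21,17,l); (21,19,r)


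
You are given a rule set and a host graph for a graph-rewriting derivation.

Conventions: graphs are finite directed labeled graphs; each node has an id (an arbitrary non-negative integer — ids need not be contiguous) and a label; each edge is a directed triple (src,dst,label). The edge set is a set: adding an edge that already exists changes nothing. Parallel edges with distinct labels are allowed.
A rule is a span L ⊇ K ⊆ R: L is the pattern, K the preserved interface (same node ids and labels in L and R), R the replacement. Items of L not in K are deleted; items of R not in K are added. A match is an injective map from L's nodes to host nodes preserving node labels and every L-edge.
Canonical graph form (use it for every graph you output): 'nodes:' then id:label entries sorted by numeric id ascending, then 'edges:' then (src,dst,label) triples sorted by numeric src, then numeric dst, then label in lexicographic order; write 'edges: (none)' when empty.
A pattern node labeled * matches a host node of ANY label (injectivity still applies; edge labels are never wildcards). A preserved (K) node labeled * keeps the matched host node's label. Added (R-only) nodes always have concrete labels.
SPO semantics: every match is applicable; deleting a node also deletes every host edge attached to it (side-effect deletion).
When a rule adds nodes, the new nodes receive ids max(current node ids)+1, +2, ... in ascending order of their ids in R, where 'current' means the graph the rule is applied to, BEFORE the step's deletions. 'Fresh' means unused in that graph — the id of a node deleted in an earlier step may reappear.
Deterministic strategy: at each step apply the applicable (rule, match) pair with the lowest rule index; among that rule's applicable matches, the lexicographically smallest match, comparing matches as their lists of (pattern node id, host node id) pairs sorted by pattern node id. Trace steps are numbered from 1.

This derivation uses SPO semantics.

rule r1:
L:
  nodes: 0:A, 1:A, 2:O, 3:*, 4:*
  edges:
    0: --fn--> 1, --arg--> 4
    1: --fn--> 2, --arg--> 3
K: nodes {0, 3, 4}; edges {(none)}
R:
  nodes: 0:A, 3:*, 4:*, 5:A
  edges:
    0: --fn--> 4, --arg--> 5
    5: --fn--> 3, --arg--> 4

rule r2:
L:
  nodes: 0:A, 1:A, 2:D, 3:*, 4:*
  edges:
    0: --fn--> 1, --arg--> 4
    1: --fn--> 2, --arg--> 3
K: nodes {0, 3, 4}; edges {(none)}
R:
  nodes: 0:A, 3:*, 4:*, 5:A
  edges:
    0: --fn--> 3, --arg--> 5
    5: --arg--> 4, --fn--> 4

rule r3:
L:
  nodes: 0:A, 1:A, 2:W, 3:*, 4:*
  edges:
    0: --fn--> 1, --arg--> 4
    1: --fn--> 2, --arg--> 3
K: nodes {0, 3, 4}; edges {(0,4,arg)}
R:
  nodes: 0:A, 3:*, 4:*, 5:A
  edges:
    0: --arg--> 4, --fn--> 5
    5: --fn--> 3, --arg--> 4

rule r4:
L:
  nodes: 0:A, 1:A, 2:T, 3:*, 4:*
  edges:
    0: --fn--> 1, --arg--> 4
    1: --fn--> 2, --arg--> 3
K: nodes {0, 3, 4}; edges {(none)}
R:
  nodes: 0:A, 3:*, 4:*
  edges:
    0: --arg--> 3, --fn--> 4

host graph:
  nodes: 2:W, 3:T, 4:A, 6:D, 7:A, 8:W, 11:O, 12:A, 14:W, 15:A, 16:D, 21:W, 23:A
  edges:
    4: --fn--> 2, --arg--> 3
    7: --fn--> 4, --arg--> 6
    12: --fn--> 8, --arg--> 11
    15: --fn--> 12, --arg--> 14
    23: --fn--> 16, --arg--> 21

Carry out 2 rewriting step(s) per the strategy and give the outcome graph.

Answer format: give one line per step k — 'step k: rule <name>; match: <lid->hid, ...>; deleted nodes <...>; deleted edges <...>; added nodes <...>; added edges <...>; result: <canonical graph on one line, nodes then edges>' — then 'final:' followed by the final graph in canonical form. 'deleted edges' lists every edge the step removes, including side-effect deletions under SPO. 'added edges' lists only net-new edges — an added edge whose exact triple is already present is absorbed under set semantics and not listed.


step 1: rule r3; match: 0->7, 1->4, 2->2, 3->3, 4->6; deleted nodes 2, 4; deleted edges (4,2,fn); (4,3,arg); (7,4,fn); added nodes 24; added edges (7,24,fn); (24,3,fn); (24,6,arg); result: nodes: 3:T, 6:D, 7:A, 8:W, 11:O, 12:A, 14:W, 15:A, 16:D, 21:W, 23:A, 24:A edges: (7,6,arg); (7,24,fn); (12,8,fn); (12,11,arg); (15,12,fn); (15,14,arg); (23,16,fn); (23,21,arg); (24,3,fn); (24,6,arg)
step 2: rule r3; match: 0->15, 1->12, 2->8, 3->11, 4->14; deleted nodes 8, 12; deleted edges (12,8,fn); (12,11,arg); (15,12,fn); added nodes 25; added edges (15,25,fn); (25,11,fn); (25,14,arg); result: nodes: 3:T, 6:D, 7:A, 11:O, 14:W, 15:A, 16:D, 21:W, 23:A, 24:A, 25:A edges: (7,6,arg); (7,24,fn); (15,14,arg); (15,25,fn); (23,16,fn); (23,21,arg); (24,3,fn); (24,6,arg); (25,11,fn); (25,14,arg)
final:
nodes: 3:T, 6:D, 7:A, 11:O, 14:W, 15:A, 16:D, 21:W, 23:A, 24:A, 25:A
edges: (7,6,arg); (7,24,fn); (15,14,arg); (15,25,fn); (23,16,fn); (23,21,arg); (24,3,fn); (24,6,arg); (25,11,fn); (25,14,arg)


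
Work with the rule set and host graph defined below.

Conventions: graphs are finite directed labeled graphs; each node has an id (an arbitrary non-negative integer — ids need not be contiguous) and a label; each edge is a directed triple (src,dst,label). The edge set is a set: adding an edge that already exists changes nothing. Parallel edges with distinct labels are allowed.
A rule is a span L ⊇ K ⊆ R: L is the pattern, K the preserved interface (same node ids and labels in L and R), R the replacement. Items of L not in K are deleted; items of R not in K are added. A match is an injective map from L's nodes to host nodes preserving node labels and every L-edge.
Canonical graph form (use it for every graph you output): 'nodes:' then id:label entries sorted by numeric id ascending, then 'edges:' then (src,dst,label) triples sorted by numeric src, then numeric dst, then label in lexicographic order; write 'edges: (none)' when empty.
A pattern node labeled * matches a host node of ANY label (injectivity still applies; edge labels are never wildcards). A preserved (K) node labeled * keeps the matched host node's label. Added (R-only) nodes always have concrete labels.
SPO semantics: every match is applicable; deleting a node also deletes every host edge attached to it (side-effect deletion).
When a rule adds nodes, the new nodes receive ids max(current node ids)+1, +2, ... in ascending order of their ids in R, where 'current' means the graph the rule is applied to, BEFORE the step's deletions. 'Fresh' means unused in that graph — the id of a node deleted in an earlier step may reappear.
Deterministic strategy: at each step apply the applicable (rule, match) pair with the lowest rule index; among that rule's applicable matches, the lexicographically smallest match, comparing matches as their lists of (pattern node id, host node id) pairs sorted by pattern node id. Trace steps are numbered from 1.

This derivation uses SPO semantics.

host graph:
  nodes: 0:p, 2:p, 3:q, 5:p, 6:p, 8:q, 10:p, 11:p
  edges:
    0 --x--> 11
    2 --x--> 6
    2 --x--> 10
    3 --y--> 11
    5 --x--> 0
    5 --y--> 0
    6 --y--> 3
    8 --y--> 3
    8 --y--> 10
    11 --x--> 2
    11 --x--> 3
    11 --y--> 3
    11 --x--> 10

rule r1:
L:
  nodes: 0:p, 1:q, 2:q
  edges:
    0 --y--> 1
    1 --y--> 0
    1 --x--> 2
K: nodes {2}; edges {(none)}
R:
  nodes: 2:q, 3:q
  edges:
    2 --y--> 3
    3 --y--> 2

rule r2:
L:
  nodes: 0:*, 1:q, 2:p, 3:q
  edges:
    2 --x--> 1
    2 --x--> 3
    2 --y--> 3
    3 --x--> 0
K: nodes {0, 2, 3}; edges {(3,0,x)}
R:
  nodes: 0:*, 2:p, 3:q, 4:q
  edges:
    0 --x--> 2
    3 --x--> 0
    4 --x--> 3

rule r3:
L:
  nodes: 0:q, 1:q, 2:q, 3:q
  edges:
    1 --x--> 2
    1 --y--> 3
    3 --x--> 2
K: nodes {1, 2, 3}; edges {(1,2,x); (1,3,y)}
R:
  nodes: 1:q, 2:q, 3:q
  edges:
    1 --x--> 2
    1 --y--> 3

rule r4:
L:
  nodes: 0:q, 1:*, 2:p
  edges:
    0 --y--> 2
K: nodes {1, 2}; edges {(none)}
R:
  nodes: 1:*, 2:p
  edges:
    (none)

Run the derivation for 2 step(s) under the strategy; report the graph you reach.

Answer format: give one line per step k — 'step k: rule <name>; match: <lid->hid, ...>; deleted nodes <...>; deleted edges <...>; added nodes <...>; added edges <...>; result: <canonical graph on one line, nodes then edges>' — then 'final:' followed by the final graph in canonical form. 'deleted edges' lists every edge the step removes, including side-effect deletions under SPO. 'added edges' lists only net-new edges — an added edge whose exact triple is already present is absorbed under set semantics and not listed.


step 1: rule r4; match: 0->3, 1->0, 2->11; deleted nodes 3; deleted edges (3,11,y); (6,3,y); (8,3,y); (11,3,x); (11,3,y); added nodes (none); added edges (none); result: nodes: 0:p, 2:p, 5:p, 6:p, 8:q, 10:p, 11:p edges: (0,11,x); (2,6,x); (2,10,x); (5,0,x); (5,0,y); (8,10,y); (11,2,x); (11,10,x)
step 2: rule r4; match: 0->8, 1->0, 2->10; deleted nodes 8; deleted edges (8,10,y); added nodes (none); added edges (none); result: nodes: 0:p, 2:p, 5:p, 6:p, 10:p, 11:p edges: (0,11,x); (2,6,x); (2,10,x); (5,0,x); (5,0,y); (11,2,x); (11,10,x)
final:
nodes: 0:p, 2:p, 5:p, 6:p, 10:p, 11:p
edges: (0,11,x); (2,6,x); (2,10,x); (5,0,x); (5,0,y); (11,2,x); (11,10,x)


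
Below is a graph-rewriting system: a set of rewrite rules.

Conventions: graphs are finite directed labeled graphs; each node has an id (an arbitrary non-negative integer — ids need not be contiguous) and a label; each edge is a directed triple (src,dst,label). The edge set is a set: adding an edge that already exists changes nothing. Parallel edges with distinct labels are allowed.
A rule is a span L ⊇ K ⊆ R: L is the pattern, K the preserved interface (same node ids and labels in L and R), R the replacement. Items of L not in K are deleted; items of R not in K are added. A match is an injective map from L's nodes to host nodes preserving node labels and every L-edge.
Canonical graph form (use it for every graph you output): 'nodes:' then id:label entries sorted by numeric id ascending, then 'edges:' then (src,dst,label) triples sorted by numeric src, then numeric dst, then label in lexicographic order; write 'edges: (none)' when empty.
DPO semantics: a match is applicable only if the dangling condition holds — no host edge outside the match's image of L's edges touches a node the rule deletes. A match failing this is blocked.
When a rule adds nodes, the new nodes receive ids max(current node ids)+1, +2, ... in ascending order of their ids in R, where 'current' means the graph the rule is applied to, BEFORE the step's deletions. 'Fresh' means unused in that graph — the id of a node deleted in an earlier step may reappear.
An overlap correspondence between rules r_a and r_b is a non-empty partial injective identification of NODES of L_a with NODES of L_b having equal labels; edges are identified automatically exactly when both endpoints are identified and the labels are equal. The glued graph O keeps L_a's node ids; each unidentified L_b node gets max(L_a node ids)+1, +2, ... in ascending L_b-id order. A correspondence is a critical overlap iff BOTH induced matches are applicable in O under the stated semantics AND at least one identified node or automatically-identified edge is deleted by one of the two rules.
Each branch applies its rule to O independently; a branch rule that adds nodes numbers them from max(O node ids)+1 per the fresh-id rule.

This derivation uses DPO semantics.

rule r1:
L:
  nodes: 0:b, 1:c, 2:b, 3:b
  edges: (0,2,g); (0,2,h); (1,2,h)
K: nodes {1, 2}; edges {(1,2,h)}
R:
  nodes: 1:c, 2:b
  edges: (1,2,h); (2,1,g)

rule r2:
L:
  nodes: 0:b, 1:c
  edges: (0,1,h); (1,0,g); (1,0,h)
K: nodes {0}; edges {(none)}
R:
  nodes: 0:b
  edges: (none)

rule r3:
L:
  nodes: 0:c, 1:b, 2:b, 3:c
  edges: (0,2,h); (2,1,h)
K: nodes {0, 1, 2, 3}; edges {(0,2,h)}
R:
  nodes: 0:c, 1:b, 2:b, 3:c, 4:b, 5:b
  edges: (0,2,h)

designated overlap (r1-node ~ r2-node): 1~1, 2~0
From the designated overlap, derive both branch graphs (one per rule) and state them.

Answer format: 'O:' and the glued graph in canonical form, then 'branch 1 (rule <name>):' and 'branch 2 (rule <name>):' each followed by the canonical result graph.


O:
nodes: 0:b, 1:c, 2:b, 3:b
edges: (0,2,g); (0,2,h); (1,2,g); (1,2,h); (2,1,h)
branch 1 (rule r1):
nodes: 1:c, 2:b
edges: (1,2,g); (1,2,h); (2,1,g); (2,1,h)
branch 2 (rule r2):
nodes: 0:b, 2:b, 3:b
edges: (0,2,g); (0,2,h)


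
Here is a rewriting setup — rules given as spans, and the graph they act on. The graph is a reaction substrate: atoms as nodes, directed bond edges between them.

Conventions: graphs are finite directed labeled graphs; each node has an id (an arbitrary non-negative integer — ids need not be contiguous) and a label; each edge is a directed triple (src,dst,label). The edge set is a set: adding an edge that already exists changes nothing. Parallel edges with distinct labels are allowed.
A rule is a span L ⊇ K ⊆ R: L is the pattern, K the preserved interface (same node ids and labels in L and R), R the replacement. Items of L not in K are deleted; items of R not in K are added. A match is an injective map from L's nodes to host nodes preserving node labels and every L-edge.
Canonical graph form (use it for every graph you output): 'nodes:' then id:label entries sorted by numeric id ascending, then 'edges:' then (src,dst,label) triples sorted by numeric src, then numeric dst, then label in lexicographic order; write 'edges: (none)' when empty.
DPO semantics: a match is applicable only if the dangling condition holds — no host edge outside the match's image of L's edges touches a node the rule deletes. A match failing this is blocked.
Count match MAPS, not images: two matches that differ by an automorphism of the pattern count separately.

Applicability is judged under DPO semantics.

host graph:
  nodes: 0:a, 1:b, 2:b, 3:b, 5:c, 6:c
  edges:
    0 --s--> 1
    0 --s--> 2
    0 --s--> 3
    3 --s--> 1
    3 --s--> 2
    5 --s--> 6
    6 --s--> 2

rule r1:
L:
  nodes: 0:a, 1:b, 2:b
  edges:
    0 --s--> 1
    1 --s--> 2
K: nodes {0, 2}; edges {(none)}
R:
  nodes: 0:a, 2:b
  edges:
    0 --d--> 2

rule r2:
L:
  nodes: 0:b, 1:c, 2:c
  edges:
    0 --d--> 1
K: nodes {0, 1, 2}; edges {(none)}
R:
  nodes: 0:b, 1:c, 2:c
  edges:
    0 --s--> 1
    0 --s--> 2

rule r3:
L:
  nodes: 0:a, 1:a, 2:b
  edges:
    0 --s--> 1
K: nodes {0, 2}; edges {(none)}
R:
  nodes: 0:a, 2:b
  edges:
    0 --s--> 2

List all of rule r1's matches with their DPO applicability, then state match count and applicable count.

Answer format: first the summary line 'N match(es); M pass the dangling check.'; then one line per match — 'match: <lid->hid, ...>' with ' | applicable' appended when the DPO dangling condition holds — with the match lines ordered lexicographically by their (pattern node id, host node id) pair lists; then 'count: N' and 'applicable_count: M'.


2 match(es); 0 pass the dangling check.
match: 0->0, 1->3, 2->1
match: 0->0, 1->3, 2->2
count: 2
applicable_count: 0


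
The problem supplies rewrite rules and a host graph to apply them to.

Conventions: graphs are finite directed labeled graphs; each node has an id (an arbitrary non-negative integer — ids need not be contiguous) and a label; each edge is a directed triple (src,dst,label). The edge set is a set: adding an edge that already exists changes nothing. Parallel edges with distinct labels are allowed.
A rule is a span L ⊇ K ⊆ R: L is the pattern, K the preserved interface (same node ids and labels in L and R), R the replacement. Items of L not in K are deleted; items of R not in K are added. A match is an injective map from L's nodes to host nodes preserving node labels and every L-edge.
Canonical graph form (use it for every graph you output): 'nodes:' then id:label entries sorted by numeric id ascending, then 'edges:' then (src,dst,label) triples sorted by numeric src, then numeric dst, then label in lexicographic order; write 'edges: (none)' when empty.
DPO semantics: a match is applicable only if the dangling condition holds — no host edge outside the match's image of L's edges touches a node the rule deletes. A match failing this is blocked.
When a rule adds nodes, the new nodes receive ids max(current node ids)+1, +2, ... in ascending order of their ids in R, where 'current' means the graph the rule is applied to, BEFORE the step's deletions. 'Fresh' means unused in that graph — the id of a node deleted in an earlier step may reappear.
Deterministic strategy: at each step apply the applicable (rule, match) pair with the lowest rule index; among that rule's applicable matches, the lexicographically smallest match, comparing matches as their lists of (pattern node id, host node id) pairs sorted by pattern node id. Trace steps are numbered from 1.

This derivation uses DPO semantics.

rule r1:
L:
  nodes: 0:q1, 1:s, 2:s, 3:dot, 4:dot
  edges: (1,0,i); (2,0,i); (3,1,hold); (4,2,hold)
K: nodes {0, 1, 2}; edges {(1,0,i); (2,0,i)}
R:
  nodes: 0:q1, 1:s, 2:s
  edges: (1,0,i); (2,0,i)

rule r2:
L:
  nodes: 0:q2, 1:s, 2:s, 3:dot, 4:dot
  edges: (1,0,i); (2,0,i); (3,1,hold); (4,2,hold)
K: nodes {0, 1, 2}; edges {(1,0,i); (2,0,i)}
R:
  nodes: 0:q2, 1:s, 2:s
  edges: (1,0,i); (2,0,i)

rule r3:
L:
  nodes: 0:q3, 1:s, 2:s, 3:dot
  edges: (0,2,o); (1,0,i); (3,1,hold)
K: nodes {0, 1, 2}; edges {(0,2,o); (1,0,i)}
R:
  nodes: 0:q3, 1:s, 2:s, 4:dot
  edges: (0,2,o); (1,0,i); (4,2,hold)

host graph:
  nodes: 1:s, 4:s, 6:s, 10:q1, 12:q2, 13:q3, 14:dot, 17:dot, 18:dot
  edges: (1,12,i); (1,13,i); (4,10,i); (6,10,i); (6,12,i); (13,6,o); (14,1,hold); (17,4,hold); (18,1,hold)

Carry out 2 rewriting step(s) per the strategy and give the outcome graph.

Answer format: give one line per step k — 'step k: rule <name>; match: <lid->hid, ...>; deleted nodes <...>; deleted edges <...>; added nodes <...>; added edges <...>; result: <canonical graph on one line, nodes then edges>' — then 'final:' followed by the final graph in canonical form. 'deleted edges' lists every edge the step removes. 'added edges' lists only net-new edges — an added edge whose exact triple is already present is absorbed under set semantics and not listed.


step 1: rule r3; match: 0->13, 1->1, 2->6, 3->14; deleted nodes 14; deleted edges (14,1,hold); added nodes 19; added edges (19,6,hold); result: nodes: 1:s, 4:s, 6:s, 10:q1, 12:q2, 13:q3, 17:dot, 18:dot, 19:dot edges: (1,12,i); (1,13,i); (4,10,i); (6,10,i); (6,12,i); (13,6,o); (17,4,hold); (18,1,hold); (19,6,hold)
step 2: rule r1; match: 0->10, 1->4, 2->6, 3->17, 4->19; deleted nodes 17, 19; deleted edges (17,4,hold); (19,6,hold); added nodes (none); added edges (none); result: nodes: 1:s, 4:s, 6:s, 10:q1, 12:q2, 13:q3, 18:dot edges: (1,12,i); (1,13,i); (4,10,i); (6,10,i); (6,12,i); (13,6,o); (18,1,hold)
final:
nodes: 1:s, 4:s, 6:s, 10:q1, 12:q2, 13:q3, 18:dot
edges: (1,12,i); (1,13,i); (4,10,i); (6,10,i); (6,12,i); (13,6,o); (18,1,hold)
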